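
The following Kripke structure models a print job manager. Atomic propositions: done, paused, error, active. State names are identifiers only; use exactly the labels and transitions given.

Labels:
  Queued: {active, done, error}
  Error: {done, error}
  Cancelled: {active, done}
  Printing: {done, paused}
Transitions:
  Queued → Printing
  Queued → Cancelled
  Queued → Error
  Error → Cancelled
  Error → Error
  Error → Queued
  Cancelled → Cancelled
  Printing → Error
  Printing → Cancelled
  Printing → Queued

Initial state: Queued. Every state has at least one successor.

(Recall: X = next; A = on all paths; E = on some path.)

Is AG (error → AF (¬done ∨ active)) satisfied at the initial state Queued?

States satisfying error → AF (¬done ∨ active): {Queued, Cancelled, Printing}.
States satisfying AG (error → AF (¬done ∨ active)): {Cancelled}.
Error is reachable from Queued and violates error → AF (¬done ∨ active), so AG fails at Queued.
Queued ∉ Sat(AG (error → AF (¬done ∨ active))).

Does not hold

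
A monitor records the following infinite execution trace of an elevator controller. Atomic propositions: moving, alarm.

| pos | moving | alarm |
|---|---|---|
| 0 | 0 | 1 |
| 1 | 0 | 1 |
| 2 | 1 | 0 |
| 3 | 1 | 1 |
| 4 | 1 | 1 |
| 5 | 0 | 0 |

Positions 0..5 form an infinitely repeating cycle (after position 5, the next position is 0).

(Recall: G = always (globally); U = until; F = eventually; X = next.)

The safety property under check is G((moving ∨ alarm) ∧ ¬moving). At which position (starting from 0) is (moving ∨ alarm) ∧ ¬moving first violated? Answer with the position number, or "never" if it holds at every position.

2

Check (moving ∨ alarm) ∧ ¬moving at each position in order: 0 ✓, 1 ✓.
At position 2 the labels are {moving}, so (moving ∨ alarm) ∧ ¬moving is false there. This is the first violation.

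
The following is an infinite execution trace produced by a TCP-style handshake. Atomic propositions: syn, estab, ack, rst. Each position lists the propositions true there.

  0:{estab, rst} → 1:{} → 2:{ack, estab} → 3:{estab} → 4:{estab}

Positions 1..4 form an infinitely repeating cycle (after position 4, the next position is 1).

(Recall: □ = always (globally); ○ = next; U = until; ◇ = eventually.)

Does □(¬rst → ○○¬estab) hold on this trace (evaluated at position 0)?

¬rst → ○○¬estab must hold at every position from 0 onward. It fails at position 1, so □(¬rst → ○○¬estab) is false.
Positions where ¬rst holds: 1, 2, 3, 4.
Check ○○¬estab at each: 1→fails, 2→fails, 3→ok, 4→fails.

Violated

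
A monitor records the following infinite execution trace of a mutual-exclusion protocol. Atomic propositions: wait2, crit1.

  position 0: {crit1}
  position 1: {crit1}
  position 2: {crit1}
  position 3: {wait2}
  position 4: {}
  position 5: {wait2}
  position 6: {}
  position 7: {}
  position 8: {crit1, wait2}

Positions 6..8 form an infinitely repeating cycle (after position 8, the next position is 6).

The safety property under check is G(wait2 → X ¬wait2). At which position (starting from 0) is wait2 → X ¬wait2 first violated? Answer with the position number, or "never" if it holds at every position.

wait2 → X ¬wait2 holds at every position 0..8, and those are all the positions the trace ever visits, so the invariant G(wait2 → X ¬wait2) is never violated.

never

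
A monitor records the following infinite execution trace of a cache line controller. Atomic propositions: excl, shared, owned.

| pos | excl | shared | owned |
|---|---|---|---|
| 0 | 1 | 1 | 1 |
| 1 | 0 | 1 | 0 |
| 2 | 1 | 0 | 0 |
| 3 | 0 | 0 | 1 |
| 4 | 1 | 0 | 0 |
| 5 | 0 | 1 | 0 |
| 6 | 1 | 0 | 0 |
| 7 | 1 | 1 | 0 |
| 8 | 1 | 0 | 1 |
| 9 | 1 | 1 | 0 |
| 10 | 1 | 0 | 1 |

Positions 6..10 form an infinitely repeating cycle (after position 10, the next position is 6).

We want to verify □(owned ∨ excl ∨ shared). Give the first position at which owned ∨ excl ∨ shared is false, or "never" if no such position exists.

never

owned ∨ excl ∨ shared holds at every position 0..10, and those are all the positions the trace ever visits, so the invariant □(owned ∨ excl ∨ shared) is never violated.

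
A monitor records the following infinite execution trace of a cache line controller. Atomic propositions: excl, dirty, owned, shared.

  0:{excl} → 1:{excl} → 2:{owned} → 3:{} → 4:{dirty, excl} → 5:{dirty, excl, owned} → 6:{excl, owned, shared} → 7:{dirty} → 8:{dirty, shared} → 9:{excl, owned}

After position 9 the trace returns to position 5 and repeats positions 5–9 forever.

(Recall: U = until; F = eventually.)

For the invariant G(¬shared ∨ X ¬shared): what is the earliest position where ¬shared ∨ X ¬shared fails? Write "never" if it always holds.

never

¬shared ∨ X ¬shared holds at every position 0..9, and those are all the positions the trace ever visits, so the invariant G(¬shared ∨ X ¬shared) is never violated.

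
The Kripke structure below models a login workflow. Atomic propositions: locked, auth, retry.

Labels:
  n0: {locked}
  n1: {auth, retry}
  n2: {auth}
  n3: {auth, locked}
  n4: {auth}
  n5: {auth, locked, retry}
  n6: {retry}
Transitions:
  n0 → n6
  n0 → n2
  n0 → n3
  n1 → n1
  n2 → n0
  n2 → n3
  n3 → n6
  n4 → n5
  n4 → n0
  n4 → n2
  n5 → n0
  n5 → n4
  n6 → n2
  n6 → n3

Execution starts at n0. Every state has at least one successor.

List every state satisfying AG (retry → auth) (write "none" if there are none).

States satisfying retry → auth: {n0, n1, n2, n3, n4, n5}.
States satisfying AG (retry → auth): {n1}.

{n1}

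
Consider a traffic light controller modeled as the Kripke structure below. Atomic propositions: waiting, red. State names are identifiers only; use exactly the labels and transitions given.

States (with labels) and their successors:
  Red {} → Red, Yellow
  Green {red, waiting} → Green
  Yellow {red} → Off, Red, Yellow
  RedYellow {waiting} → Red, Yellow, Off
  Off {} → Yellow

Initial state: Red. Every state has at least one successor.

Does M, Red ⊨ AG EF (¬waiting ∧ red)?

States satisfying EF (¬waiting ∧ red): {Red, Yellow, RedYellow, Off}.
States satisfying AG EF (¬waiting ∧ red): {Red, Yellow, RedYellow, Off}.
Every state reachable from Red satisfies EF (¬waiting ∧ red).
Red ∈ Sat(AG EF (¬waiting ∧ red)).

Yes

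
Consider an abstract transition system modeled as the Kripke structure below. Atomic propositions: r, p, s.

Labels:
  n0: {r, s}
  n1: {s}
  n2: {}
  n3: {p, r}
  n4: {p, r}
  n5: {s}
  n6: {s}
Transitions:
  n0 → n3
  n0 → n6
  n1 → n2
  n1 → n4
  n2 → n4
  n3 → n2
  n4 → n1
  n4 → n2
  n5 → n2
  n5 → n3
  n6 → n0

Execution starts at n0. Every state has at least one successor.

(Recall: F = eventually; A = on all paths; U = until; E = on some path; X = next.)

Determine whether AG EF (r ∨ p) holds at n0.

States satisfying EF (r ∨ p): {n0, n1, n2, n3, n4, n5, n6}.
States satisfying AG EF (r ∨ p): {n0, n1, n2, n3, n4, n5, n6}.
Every state reachable from n0 satisfies EF (r ∨ p).
n0 ∈ Sat(AG EF (r ∨ p)).

Yes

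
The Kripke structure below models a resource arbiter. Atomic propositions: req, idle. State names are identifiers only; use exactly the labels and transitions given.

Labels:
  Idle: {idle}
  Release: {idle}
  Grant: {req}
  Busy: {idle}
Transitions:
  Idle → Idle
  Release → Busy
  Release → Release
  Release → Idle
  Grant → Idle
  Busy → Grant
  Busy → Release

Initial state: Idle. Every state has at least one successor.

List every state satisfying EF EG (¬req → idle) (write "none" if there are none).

States satisfying EG (¬req → idle): {Idle, Release, Grant, Busy}.
States satisfying EF EG (¬req → idle): {Idle, Release, Grant, Busy}.

{Idle, Release, Grant, Busy}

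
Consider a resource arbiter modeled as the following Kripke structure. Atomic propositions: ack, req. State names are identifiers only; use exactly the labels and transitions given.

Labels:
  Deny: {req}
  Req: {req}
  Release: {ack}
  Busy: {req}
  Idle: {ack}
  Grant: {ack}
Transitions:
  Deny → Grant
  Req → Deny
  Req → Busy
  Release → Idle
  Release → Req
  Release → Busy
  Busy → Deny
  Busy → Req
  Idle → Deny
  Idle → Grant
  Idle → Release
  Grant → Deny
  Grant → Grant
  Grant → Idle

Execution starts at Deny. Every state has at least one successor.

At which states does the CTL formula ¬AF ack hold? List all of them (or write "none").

{Req, Busy}

States satisfying ack: {Release, Idle, Grant}.
States satisfying AF ack: {Deny, Release, Idle, Grant}.
States satisfying ¬AF ack: {Req, Busy}.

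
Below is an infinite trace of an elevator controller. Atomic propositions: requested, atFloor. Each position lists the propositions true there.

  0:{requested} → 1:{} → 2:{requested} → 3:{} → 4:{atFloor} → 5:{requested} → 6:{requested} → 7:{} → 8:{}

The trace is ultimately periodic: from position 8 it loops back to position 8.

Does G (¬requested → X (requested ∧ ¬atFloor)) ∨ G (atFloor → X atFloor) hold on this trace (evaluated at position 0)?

¬requested → X (requested ∧ ¬atFloor) must hold at every position from 0 onward. It fails at position 3, so G (¬requested → X (requested ∧ ¬atFloor)) is false.
Positions where ¬requested holds: 1, 3, 4, 7, 8.
Check X (requested ∧ ¬atFloor) at each: 1→ok, 3→fails, 4→ok, 7→fails, 8→fails.
atFloor → X atFloor must hold at every position from 0 onward. It fails at position 4, so G (atFloor → X atFloor) is false.
Positions where atFloor holds: 4.
Check X atFloor at each: 4→fails.
At position 0: G (¬requested → X (requested ∧ ¬atFloor)) is false; G (atFloor → X atFloor) is false; so G (¬requested → X (requested ∧ ¬atFloor)) ∨ G (atFloor → X atFloor) is false.

Violated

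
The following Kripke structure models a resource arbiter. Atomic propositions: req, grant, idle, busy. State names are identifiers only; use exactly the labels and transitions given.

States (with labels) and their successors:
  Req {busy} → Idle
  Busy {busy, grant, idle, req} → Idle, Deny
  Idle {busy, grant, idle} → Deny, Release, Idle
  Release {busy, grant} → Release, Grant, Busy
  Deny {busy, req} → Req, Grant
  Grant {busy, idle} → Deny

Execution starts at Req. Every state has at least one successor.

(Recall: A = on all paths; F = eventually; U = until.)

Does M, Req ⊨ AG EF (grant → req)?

Satisfied

States satisfying EF (grant → req): {Req, Busy, Idle, Release, Deny, Grant}.
States satisfying AG EF (grant → req): {Req, Busy, Idle, Release, Deny, Grant}.
Every state reachable from Req satisfies EF (grant → req).
Req ∈ Sat(AG EF (grant → req)).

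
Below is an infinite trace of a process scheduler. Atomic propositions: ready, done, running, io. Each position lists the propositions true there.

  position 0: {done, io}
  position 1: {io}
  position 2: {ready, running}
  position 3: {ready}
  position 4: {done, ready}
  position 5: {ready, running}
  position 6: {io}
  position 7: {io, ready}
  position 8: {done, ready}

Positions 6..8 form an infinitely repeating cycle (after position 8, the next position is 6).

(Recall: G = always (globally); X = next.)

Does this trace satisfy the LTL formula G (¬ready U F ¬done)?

¬ready U F ¬done holds at every position 0..8, and those are all positions ever visited, so G (¬ready U F ¬done) holds.

Holds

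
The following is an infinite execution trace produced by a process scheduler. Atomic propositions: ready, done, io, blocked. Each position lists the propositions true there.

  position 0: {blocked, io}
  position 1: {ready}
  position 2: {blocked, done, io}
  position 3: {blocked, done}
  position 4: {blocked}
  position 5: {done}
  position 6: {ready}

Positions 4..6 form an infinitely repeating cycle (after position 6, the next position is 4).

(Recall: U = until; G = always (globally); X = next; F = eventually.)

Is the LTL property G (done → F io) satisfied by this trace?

Violated

done → F io must hold at every position from 0 onward. It fails at position 3, so G (done → F io) is false.
Positions where done holds: 2, 3, 5.
Check F io at each: 2→ok, 3→fails, 5→fails.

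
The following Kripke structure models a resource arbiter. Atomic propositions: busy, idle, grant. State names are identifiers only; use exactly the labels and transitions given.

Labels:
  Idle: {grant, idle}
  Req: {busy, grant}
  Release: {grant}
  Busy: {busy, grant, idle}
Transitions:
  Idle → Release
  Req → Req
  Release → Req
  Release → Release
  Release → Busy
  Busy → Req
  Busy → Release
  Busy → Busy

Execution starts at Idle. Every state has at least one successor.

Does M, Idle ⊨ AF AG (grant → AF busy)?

Does not hold

States satisfying AG (grant → AF busy): {Req}.
States satisfying AF AG (grant → AF busy): {Req}.
There is a path from Idle along which AG (grant → AF busy) never holds.
Idle ∉ Sat(AF AG (grant → AF busy)).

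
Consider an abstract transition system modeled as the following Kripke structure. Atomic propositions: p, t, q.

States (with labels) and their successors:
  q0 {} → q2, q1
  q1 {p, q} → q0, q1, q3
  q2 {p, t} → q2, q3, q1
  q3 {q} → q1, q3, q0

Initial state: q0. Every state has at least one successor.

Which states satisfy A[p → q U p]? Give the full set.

States satisfying p → q: {q0, q1, q3}.
States satisfying p: {q1, q2}.
States satisfying A[p → q U p]: {q0, q1, q2}.

{q0, q1, q2}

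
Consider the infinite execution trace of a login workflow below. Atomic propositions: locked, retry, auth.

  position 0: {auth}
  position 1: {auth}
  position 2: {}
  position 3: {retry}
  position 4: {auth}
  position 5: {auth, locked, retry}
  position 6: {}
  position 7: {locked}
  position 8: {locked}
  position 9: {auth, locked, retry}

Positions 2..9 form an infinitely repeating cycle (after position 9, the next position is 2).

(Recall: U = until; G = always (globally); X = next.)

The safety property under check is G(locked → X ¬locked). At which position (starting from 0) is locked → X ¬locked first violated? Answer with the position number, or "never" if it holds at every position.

7

Check locked → X ¬locked at each position in order: 0 ✓, 1 ✓, 2 ✓, 3 ✓, 4 ✓, 5 ✓, 6 ✓.
At position 7 the labels are {locked} and the next position 8 has {locked}, so locked → X ¬locked is false there. This is the first violation.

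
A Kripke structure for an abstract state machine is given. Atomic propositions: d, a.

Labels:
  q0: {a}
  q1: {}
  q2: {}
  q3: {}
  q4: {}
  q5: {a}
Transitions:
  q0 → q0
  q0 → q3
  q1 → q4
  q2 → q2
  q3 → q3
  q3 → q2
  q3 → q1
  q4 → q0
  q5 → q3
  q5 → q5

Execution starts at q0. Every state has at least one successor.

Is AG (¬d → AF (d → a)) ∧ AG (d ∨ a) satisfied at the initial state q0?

No

States satisfying ¬d → AF (d → a): {q0, q1, q2, q3, q4, q5}.
States satisfying AG (¬d → AF (d → a)): {q0, q1, q2, q3, q4, q5}.
States satisfying d ∨ a: {q0, q5}.
States satisfying AG (d ∨ a): ∅.
States satisfying AG (¬d → AF (d → a)) ∧ AG (d ∨ a): ∅.
q0 ∉ Sat(AG (¬d → AF (d → a)) ∧ AG (d ∨ a)).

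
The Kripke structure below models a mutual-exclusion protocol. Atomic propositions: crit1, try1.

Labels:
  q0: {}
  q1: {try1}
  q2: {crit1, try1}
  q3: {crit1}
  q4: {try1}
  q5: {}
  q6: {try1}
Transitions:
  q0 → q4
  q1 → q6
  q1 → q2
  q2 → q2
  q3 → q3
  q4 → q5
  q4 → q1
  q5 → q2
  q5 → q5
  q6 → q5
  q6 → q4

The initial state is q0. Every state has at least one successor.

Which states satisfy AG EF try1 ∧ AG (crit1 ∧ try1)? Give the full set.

{q2}

States satisfying EF try1: {q0, q1, q2, q4, q5, q6}.
States satisfying AG EF try1: {q0, q1, q2, q4, q5, q6}.
States satisfying crit1 ∧ try1: {q2}.
States satisfying AG (crit1 ∧ try1): {q2}.
States satisfying AG EF try1 ∧ AG (crit1 ∧ try1): {q2}.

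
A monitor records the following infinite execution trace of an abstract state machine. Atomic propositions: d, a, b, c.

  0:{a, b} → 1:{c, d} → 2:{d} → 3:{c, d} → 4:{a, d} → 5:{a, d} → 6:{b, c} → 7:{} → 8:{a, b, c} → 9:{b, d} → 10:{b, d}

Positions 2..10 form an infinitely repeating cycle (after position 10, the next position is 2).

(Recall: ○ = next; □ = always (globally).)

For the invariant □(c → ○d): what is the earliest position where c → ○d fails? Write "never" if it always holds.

6

Check c → ○d at each position in order: 0 ✓, 1 ✓, 2 ✓, 3 ✓, 4 ✓, 5 ✓.
At position 6 the labels are {b, c} and the next position 7 has {}, so c → ○d is false there. This is the first violation.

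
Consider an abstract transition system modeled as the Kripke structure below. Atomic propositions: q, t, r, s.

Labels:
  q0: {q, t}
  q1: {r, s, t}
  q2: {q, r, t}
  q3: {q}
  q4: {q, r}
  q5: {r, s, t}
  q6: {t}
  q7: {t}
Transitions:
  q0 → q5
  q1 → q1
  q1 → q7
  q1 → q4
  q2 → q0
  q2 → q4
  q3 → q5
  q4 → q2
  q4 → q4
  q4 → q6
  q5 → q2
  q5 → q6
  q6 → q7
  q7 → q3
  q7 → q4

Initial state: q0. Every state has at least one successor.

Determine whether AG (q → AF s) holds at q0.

States satisfying q → AF s: {q0, q1, q3, q5, q6, q7}.
States satisfying AG (q → AF s): ∅.
q2 is reachable from q0 and violates q → AF s, so AG fails at q0.
q0 ∉ Sat(AG (q → AF s)).

Violated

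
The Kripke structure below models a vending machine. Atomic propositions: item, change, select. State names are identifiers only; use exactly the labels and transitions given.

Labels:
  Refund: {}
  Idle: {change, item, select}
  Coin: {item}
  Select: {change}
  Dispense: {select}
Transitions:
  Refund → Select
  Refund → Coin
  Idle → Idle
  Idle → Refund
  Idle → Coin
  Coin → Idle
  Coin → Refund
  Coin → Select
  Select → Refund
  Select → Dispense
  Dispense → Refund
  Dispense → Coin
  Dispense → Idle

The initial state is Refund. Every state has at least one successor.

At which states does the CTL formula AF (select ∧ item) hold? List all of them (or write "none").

States satisfying select ∧ item: {Idle}.
States satisfying AF (select ∧ item): {Idle}.

{Idle}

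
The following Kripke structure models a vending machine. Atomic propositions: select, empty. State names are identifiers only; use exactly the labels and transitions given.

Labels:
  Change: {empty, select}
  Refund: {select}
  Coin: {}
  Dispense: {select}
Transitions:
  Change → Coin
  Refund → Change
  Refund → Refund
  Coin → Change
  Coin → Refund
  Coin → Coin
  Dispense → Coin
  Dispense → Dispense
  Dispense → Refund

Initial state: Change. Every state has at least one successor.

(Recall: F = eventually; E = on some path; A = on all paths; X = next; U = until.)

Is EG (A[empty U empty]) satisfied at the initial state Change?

No

States satisfying A[empty U empty]: {Change}.
States satisfying EG (A[empty U empty]): ∅.
No suitable path/successor from Change witnesses the formula.
Change ∉ Sat(EG (A[empty U empty])).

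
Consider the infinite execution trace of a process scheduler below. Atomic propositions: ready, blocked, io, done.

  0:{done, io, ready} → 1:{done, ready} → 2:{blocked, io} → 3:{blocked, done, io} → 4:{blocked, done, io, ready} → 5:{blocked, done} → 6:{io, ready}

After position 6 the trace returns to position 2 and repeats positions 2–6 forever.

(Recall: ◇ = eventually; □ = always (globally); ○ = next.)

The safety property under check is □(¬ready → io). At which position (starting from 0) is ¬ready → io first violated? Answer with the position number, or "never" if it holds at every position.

5

Check ¬ready → io at each position in order: 0 ✓, 1 ✓, 2 ✓, 3 ✓, 4 ✓.
At position 5 the labels are {blocked, done}, so ¬ready → io is false there. This is the first violation.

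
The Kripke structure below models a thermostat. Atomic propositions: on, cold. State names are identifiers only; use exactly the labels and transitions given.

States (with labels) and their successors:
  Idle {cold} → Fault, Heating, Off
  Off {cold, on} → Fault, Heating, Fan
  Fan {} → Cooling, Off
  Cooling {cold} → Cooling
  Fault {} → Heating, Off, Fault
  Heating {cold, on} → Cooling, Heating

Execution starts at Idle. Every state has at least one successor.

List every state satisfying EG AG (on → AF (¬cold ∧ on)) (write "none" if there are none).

{Cooling}

States satisfying AG (on → AF (¬cold ∧ on)): {Cooling}.
States satisfying EG AG (on → AF (¬cold ∧ on)): {Cooling}.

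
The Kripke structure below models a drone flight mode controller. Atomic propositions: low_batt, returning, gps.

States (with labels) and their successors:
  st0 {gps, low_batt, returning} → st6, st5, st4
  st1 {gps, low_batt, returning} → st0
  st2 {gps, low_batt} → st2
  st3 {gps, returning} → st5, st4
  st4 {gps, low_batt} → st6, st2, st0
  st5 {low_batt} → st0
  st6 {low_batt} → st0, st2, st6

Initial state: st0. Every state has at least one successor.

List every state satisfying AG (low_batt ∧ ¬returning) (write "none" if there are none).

{st2}

States satisfying low_batt ∧ ¬returning: {st2, st4, st5, st6}.
States satisfying AG (low_batt ∧ ¬returning): {st2}.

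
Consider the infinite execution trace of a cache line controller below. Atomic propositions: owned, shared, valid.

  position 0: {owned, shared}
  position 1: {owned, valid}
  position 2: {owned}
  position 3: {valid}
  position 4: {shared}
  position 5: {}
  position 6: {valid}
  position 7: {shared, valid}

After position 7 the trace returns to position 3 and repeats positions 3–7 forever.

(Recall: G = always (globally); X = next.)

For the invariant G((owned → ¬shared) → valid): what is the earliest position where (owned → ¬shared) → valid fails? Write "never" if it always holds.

2

Check (owned → ¬shared) → valid at each position in order: 0 ✓, 1 ✓.
At position 2 the labels are {owned}, so (owned → ¬shared) → valid is false there. This is the first violation.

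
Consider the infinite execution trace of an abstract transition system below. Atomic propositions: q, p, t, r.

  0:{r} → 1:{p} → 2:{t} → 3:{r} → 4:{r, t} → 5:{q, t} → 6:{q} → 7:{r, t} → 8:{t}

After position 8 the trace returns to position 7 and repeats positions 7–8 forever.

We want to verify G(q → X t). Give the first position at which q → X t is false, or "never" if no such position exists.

Check q → X t at each position in order: 0 ✓, 1 ✓, 2 ✓, 3 ✓, 4 ✓.
At position 5 the labels are {q, t} and the next position 6 has {q}, so q → X t is false there. This is the first violation.

5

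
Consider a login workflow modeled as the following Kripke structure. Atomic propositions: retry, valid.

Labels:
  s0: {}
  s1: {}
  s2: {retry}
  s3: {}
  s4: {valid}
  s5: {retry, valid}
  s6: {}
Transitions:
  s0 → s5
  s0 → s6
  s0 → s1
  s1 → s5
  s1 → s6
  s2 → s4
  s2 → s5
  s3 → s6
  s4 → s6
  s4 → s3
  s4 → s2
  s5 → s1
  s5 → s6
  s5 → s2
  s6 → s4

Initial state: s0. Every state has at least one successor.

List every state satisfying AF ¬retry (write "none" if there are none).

States satisfying ¬retry: {s0, s1, s3, s4, s6}.
States satisfying AF ¬retry: {s0, s1, s3, s4, s6}.

{s0, s1, s3, s4, s6}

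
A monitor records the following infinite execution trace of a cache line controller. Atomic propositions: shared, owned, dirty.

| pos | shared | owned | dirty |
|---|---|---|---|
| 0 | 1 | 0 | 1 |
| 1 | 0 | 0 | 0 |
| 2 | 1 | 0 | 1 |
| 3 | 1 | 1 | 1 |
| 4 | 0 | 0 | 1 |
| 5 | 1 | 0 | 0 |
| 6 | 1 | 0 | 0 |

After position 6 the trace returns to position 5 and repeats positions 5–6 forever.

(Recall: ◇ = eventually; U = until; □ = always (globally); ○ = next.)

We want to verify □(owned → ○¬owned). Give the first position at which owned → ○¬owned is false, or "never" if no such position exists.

never

owned → ○¬owned holds at every position 0..6, and those are all the positions the trace ever visits, so the invariant □(owned → ○¬owned) is never violated.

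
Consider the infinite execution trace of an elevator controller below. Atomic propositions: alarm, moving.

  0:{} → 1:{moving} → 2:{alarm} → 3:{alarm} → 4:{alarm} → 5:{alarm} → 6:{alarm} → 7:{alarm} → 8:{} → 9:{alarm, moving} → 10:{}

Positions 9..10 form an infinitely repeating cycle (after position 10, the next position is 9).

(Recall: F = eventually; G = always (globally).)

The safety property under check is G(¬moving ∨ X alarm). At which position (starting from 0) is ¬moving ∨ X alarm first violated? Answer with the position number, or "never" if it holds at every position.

9

Check ¬moving ∨ X alarm at each position in order: 0 ✓, 1 ✓, 2 ✓, 3 ✓, 4 ✓, 5 ✓, 6 ✓, 7 ✓, 8 ✓.
At position 9 the labels are {alarm, moving} and the next position 10 has {}, so ¬moving ∨ X alarm is false there. This is the first violation.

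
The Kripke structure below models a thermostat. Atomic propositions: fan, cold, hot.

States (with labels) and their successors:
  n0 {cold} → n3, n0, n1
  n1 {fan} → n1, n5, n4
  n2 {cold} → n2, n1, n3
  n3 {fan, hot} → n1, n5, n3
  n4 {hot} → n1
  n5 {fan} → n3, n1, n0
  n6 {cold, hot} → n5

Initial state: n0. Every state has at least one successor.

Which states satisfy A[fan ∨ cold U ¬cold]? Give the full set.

States satisfying fan ∨ cold: {n0, n1, n2, n3, n5, n6}.
States satisfying ¬cold: {n1, n3, n4, n5}.
States satisfying A[fan ∨ cold U ¬cold]: {n1, n3, n4, n5, n6}.

{n1, n3, n4, n5, n6}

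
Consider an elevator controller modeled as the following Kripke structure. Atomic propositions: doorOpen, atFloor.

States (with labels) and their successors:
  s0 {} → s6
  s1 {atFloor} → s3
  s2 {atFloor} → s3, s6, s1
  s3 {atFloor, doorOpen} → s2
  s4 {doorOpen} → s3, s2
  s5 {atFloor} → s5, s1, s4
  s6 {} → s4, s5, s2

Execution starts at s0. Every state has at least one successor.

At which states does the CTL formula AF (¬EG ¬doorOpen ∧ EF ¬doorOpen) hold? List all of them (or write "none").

States satisfying ¬EG ¬doorOpen ∧ EF ¬doorOpen: {s1, s3, s4}.
States satisfying AF (¬EG ¬doorOpen ∧ EF ¬doorOpen): {s1, s3, s4}.

{s1, s3, s4}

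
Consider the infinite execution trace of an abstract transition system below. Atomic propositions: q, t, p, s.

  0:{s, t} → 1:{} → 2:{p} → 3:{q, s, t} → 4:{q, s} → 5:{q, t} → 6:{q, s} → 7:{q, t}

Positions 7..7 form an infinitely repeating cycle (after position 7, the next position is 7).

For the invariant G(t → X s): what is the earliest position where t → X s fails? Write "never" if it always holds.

0

At position 0 the labels are {s, t} and the next position 1 has {}, so t → X s is false there. This is the first violation.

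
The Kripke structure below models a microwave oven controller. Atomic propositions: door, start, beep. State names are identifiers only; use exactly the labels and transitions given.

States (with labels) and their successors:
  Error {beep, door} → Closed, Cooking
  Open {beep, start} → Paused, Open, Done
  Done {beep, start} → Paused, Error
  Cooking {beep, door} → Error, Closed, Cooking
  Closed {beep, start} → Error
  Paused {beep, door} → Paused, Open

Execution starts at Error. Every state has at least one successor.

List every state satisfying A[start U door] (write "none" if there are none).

States satisfying start: {Open, Done, Closed}.
States satisfying door: {Error, Cooking, Paused}.
States satisfying A[start U door]: {Error, Done, Cooking, Closed, Paused}.

{Error, Done, Cooking, Closed, Paused}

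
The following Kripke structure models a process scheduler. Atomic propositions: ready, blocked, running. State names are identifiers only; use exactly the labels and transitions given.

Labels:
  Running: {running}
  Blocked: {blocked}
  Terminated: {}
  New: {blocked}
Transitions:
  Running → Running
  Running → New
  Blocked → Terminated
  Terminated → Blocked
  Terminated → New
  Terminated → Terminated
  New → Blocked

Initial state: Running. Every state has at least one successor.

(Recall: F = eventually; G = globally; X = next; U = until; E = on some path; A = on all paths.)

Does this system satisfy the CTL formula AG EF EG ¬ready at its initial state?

Holds

States satisfying EF EG ¬ready: {Running, Blocked, Terminated, New}.
States satisfying AG EF EG ¬ready: {Running, Blocked, Terminated, New}.
Every state reachable from Running satisfies EF EG ¬ready.
Running ∈ Sat(AG EF EG ¬ready).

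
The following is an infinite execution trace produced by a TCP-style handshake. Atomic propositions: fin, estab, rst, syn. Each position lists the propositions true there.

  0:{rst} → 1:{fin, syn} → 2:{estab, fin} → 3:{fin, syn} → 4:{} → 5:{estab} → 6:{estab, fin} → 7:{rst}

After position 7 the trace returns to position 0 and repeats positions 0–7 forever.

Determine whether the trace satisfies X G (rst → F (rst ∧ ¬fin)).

The position after 0 is 1; G (rst → F (rst ∧ ¬fin)) is true there.

Yes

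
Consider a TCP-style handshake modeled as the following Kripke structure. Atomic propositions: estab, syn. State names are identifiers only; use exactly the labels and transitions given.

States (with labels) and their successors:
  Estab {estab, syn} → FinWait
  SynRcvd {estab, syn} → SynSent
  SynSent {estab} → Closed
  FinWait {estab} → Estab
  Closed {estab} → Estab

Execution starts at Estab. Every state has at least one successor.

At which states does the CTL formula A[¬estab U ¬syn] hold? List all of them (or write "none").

States satisfying ¬estab: ∅.
States satisfying ¬syn: {SynSent, FinWait, Closed}.
States satisfying A[¬estab U ¬syn]: {SynSent, FinWait, Closed}.

{SynSent, FinWait, Closed}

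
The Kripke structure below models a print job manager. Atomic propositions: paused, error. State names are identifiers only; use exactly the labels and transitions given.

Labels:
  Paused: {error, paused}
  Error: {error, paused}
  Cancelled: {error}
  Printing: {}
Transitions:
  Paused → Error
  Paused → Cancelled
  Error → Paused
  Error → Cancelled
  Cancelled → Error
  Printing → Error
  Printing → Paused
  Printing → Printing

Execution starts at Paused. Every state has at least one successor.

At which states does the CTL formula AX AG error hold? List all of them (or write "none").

{Paused, Error, Cancelled}

States satisfying AG error: {Paused, Error, Cancelled}.
States satisfying AX AG error: {Paused, Error, Cancelled}.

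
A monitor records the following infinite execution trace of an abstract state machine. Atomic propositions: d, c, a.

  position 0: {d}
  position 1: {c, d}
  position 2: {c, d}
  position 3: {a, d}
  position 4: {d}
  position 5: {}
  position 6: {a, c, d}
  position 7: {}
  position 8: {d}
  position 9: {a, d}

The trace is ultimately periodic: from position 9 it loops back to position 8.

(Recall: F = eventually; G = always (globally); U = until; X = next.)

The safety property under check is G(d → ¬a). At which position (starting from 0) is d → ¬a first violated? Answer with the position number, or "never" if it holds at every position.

3

Check d → ¬a at each position in order: 0 ✓, 1 ✓, 2 ✓.
At position 3 the labels are {a, d}, so d → ¬a is false there. This is the first violation.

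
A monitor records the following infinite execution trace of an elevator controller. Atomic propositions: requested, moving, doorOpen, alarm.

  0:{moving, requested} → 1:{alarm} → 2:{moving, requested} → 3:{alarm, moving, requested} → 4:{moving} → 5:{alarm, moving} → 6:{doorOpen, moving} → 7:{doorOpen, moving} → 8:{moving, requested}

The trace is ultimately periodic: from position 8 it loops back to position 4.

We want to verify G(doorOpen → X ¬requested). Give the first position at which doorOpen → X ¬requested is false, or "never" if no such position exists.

7

Check doorOpen → X ¬requested at each position in order: 0 ✓, 1 ✓, 2 ✓, 3 ✓, 4 ✓, 5 ✓, 6 ✓.
At position 7 the labels are {doorOpen, moving} and the next position 8 has {moving, requested}, so doorOpen → X ¬requested is false there. This is the first violation.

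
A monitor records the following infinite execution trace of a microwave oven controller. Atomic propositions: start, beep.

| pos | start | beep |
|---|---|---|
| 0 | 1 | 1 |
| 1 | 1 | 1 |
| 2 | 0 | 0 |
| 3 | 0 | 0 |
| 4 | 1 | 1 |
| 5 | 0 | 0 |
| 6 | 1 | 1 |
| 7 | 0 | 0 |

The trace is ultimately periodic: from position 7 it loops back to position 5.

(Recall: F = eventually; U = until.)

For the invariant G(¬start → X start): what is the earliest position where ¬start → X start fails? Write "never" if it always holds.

Check ¬start → X start at each position in order: 0 ✓, 1 ✓.
At position 2 the labels are {} and the next position 3 has {}, so ¬start → X start is false there. This is the first violation.

2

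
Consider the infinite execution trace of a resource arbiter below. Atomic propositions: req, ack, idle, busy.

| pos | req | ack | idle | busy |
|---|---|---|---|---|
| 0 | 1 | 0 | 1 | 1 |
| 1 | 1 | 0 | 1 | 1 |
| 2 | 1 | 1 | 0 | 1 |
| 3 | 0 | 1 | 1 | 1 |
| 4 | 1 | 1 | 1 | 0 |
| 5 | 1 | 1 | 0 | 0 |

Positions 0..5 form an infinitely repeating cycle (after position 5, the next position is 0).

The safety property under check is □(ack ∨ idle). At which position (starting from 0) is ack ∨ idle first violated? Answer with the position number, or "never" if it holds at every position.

ack ∨ idle holds at every position 0..5, and those are all the positions the trace ever visits, so the invariant □(ack ∨ idle) is never violated.

never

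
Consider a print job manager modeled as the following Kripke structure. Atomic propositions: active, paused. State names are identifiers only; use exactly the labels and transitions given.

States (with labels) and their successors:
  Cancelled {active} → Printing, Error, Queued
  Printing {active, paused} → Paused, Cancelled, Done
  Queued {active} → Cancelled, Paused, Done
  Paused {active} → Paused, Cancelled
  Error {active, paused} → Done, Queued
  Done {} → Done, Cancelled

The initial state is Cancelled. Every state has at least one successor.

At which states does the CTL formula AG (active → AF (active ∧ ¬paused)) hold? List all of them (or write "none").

States satisfying active → AF (active ∧ ¬paused): {Cancelled, Queued, Paused, Done}.
States satisfying AG (active → AF (active ∧ ¬paused)): ∅.

none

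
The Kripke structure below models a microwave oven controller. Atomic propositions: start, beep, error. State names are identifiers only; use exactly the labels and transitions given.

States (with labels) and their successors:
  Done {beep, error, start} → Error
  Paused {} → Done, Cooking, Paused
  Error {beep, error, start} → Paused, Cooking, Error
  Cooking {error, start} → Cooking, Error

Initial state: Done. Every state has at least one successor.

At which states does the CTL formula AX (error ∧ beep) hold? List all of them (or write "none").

States satisfying error ∧ beep: {Done, Error}.
States satisfying AX (error ∧ beep): {Done}.

{Done}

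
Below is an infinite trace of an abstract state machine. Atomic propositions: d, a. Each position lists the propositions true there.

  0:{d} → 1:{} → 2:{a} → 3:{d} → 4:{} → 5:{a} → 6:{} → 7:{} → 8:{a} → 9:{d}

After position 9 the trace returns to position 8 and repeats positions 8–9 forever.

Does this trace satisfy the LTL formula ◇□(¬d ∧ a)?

□(¬d ∧ a) is false at every position 0..9, so it never becomes true and ◇□(¬d ∧ a) fails.

Does not hold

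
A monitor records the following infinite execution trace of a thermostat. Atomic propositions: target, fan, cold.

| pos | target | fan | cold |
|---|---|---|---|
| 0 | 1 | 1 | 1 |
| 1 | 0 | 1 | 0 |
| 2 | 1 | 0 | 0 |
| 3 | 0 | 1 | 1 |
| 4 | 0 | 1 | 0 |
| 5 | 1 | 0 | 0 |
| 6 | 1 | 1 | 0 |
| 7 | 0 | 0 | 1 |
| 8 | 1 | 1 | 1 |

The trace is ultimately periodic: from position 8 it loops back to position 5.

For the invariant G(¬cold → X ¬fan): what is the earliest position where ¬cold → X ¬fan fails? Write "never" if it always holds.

Check ¬cold → X ¬fan at each position in order: 0 ✓, 1 ✓.
At position 2 the labels are {target} and the next position 3 has {cold, fan}, so ¬cold → X ¬fan is false there. This is the first violation.

2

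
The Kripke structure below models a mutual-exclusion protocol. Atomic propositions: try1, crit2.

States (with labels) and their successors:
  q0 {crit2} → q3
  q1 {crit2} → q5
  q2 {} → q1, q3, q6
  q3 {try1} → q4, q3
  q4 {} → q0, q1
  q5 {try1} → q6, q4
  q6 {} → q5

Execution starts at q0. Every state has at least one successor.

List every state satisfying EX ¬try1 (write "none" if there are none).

States satisfying ¬try1: {q0, q1, q2, q4, q6}.
States satisfying EX ¬try1: {q2, q3, q4, q5}.

{q2, q3, q4, q5}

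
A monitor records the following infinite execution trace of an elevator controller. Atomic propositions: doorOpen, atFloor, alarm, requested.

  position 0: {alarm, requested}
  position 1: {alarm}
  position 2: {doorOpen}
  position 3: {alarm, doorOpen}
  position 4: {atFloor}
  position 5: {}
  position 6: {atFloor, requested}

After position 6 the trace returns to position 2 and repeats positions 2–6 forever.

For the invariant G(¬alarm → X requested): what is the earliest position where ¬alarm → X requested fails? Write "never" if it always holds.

2

Check ¬alarm → X requested at each position in order: 0 ✓, 1 ✓.
At position 2 the labels are {doorOpen} and the next position 3 has {alarm, doorOpen}, so ¬alarm → X requested is false there. This is the first violation.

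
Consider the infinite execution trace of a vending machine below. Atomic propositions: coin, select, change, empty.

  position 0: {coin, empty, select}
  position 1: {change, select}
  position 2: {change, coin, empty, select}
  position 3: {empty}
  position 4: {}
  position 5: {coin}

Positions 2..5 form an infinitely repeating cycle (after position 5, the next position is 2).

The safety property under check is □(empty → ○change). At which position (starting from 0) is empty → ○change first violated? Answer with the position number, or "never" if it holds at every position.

Check empty → ○change at each position in order: 0 ✓, 1 ✓.
At position 2 the labels are {change, coin, empty, select} and the next position 3 has {empty}, so empty → ○change is false there. This is the first violation.

2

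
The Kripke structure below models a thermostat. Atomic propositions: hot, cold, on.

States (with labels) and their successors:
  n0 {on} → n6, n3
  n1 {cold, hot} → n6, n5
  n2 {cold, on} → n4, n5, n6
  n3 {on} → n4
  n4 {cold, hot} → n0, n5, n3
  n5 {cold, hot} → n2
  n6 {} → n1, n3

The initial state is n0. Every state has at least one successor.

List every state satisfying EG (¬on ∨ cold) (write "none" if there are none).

{n1, n2, n4, n5, n6}

States satisfying ¬on ∨ cold: {n1, n2, n4, n5, n6}.
States satisfying EG (¬on ∨ cold): {n1, n2, n4, n5, n6}.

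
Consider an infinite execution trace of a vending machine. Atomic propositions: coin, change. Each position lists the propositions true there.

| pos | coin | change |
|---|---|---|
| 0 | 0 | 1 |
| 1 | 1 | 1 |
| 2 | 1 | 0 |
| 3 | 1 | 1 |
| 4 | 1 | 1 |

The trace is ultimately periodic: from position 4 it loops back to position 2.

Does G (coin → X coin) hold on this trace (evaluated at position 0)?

Holds

coin → X coin holds at every position 0..4, and those are all positions ever visited, so G (coin → X coin) holds.
Positions where coin holds: 1, 2, 3, 4.
Check X coin at each: 1→ok, 2→ok, 3→ok, 4→ok.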